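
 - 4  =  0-4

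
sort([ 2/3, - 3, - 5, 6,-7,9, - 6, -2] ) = [ - 7, - 6, - 5, - 3, - 2, 2/3,6 , 9] 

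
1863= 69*27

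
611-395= 216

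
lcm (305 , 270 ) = 16470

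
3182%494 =218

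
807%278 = 251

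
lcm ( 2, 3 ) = 6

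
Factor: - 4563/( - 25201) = 3^3 * 11^(  -  1 )*13^2*29^( - 1)*79^(-1)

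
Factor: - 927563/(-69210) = 2^ ( - 1)*3^ ( - 2 )*5^ ( - 1 )*7^1*13^1*769^(-1 )*10193^1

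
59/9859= 59/9859 = 0.01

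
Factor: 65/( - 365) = - 13/73 = - 13^1*73^( - 1)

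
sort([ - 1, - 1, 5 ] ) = [ -1  , - 1,5] 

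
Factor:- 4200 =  - 2^3*3^1*5^2 * 7^1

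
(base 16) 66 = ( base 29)3f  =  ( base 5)402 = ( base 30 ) 3c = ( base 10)102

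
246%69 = 39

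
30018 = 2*15009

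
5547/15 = 1849/5 = 369.80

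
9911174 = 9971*994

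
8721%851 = 211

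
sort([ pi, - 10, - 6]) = [ - 10, - 6, pi]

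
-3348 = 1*( - 3348 )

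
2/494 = 1/247= 0.00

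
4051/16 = 4051/16 = 253.19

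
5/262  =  5/262 = 0.02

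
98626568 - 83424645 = 15201923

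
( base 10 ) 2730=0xAAA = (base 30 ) 310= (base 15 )c20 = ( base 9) 3663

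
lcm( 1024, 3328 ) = 13312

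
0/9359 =0 = 0.00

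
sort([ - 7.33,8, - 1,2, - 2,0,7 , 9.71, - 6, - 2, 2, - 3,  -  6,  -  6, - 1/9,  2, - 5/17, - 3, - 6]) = [ - 7.33,  -  6,-6, - 6, - 6, - 3, - 3, - 2, - 2, - 1, - 5/17 , - 1/9, 0, 2, 2,  2,7,8, 9.71]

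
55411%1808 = 1171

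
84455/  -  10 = -16891/2 = - 8445.50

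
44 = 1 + 43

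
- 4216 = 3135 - 7351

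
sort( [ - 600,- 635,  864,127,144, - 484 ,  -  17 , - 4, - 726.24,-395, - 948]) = [ - 948, - 726.24, - 635, - 600, - 484, - 395,-17, - 4, 127,144, 864]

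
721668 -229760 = 491908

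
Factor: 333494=2^1*7^2*41^1*83^1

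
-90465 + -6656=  - 97121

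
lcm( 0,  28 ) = 0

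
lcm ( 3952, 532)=27664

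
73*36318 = 2651214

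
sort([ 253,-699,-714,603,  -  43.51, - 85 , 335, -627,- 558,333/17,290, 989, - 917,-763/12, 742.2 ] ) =[ - 917, - 714, - 699, -627, - 558, - 85, - 763/12, - 43.51,333/17, 253, 290, 335, 603, 742.2, 989 ]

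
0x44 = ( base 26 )2G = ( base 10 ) 68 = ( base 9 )75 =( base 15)48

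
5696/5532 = 1  +  41/1383 = 1.03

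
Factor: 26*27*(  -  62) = - 2^2*3^3*13^1 * 31^1=- 43524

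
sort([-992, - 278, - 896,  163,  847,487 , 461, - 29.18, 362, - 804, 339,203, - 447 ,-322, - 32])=[ - 992,  -  896 , - 804, - 447, -322, - 278,  -  32, - 29.18  ,  163,203,  339 , 362,461,  487, 847 ]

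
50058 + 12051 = 62109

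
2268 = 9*252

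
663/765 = 13/15= 0.87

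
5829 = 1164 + 4665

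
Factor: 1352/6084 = 2/9 = 2^1*3^( - 2 )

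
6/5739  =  2/1913 = 0.00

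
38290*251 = 9610790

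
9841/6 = 9841/6 = 1640.17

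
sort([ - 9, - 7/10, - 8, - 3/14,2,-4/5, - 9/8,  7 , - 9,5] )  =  [  -  9, -9, - 8, - 9/8, - 4/5, - 7/10,-3/14, 2 , 5,7 ] 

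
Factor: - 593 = - 593^1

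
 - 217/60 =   -  4 + 23/60 = - 3.62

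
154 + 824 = 978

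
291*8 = 2328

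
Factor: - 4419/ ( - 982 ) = 9/2 = 2^( - 1)*3^2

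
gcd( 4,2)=2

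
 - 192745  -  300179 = - 492924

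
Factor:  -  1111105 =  - 5^1*359^1*619^1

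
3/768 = 1/256 = 0.00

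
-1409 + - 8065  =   - 9474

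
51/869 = 51/869 = 0.06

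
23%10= 3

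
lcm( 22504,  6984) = 202536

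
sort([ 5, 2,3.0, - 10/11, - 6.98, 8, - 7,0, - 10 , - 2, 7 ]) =[ - 10,-7,  -  6.98, - 2,-10/11, 0 , 2,3.0, 5,7,8 ]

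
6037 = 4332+1705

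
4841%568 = 297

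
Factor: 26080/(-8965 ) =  - 32/11 = - 2^5 *11^(  -  1 )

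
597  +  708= 1305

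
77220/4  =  19305 =19305.00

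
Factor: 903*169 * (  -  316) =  - 48223812  =  - 2^2*3^1*7^1*13^2*43^1*79^1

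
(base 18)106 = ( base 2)101001010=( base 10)330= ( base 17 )127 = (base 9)406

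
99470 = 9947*10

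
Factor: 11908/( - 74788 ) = - 2977/18697 = -7^ ( - 1)*13^1*229^1*2671^ (-1)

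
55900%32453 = 23447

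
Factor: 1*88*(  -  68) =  - 5984 = - 2^5*11^1*  17^1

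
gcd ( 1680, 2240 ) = 560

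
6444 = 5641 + 803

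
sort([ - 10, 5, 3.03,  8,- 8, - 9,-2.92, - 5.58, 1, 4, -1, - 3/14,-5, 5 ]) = [ - 10,- 9, - 8 , - 5.58, - 5, - 2.92 , - 1, - 3/14  ,  1, 3.03, 4,5, 5, 8 ] 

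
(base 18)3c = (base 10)66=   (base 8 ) 102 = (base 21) 33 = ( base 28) 2A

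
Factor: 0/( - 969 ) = 0^1 =0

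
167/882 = 167/882 = 0.19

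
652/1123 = 652/1123 =0.58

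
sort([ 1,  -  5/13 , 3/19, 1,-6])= [- 6, - 5/13, 3/19, 1, 1 ]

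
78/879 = 26/293= 0.09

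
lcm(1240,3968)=19840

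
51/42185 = 51/42185 = 0.00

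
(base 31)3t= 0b1111010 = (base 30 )42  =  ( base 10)122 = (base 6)322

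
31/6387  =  31/6387 =0.00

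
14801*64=947264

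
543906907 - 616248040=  - 72341133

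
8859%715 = 279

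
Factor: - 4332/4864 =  - 2^( - 6)*3^1 *19^1 = - 57/64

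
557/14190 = 557/14190 = 0.04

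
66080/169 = 66080/169 = 391.01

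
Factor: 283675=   5^2*7^1*1621^1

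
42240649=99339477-57098828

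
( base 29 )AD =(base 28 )an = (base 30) a3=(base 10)303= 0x12f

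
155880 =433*360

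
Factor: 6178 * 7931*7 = 342984026 = 2^1*  7^2 * 11^1*103^1 * 3089^1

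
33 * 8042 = 265386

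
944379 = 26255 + 918124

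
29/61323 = 29/61323 = 0.00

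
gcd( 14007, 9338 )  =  4669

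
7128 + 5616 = 12744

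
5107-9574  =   - 4467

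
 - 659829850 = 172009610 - 831839460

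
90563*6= 543378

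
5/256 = 5/256 = 0.02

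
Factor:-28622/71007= -2^1 * 3^( - 1)*11^1* 1301^1*23669^( - 1)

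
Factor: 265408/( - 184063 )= -2^6*13^1*577^( - 1 )=- 832/577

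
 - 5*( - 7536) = 37680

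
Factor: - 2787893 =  - 109^1*25577^1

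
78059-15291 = 62768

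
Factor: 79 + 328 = 11^1*37^1 = 407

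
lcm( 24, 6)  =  24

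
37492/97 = 37492/97 = 386.52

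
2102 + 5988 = 8090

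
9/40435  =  9/40435 = 0.00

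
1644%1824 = 1644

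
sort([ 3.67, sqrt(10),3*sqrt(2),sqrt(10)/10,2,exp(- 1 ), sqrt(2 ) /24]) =[sqrt(2)/24 , sqrt( 10)/10,exp( - 1 ), 2,sqrt(10),3.67, 3*sqrt( 2 )]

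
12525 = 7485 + 5040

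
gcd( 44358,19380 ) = 6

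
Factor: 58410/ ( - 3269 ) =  - 2^1*3^2*5^1*7^( - 1 )*11^1*59^1 * 467^( - 1 ) 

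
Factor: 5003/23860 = 2^(-2)*5^( - 1)* 1193^( - 1)*5003^1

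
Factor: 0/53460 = 0^1= 0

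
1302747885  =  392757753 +909990132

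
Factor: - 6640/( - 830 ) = 8 = 2^3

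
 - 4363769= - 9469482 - - 5105713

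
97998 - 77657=20341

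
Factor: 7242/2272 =2^( -4)*3^1*17^1=51/16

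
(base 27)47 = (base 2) 1110011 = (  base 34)3d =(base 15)7A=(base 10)115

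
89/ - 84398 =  - 1+84309/84398 = - 0.00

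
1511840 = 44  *34360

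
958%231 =34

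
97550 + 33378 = 130928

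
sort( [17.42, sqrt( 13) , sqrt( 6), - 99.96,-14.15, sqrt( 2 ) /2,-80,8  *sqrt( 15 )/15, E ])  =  [ - 99.96,-80,-14.15,sqrt( 2 ) /2, 8*sqrt(15 ) /15,sqrt(  6), E, sqrt( 13 ),17.42]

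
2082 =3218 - 1136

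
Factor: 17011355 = 5^1*3402271^1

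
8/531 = 8/531 = 0.02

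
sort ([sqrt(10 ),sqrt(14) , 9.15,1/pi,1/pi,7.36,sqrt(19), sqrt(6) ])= [1/pi,1/pi,sqrt ( 6),sqrt( 10),sqrt( 14 ), sqrt( 19 ),7.36,9.15]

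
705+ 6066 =6771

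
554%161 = 71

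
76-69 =7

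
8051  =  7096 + 955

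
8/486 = 4/243 = 0.02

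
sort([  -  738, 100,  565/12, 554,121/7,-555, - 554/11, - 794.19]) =[ - 794.19,  -  738,-555, - 554/11, 121/7, 565/12 , 100,554 ] 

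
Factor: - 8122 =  - 2^1*31^1*131^1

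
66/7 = 9 + 3/7  =  9.43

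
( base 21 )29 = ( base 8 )63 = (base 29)1M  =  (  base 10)51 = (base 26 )1p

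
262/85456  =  131/42728 = 0.00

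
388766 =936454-547688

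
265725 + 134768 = 400493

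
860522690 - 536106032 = 324416658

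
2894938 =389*7442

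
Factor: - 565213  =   - 11^1*51383^1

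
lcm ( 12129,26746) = 1043094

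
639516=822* 778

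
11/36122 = 11/36122= 0.00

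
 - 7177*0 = 0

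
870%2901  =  870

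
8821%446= 347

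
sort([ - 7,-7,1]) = [ - 7, - 7,1]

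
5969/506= 5969/506 = 11.80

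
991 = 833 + 158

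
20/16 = 1 + 1/4 = 1.25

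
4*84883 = 339532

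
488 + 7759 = 8247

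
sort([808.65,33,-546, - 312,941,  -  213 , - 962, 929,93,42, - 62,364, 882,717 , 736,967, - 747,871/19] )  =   [ -962, - 747, - 546, - 312, -213, - 62,  33 , 42,871/19,93,364,717,736,808.65,882, 929,941  ,  967]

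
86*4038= 347268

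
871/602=1 + 269/602 = 1.45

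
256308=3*85436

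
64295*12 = 771540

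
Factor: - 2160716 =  - 2^2*540179^1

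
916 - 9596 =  - 8680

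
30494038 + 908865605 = 939359643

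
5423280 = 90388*60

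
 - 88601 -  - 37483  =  -51118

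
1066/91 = 11+ 5/7 = 11.71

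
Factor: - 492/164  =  -3=-3^1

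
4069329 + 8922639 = 12991968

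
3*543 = 1629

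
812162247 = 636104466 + 176057781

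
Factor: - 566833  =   - 566833^1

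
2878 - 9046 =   -  6168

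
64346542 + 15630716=79977258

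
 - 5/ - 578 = 5/578 = 0.01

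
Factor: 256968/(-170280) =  - 83/55 = - 5^( - 1 ) * 11^( - 1 ) * 83^1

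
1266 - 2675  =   - 1409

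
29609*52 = 1539668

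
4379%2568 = 1811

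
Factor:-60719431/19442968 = -2^( - 3)* 17^( - 1)*109^1*142963^( - 1)*557059^1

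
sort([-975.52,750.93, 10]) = [ - 975.52, 10,750.93]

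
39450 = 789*50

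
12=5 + 7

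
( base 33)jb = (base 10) 638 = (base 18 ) 1H8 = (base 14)338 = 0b1001111110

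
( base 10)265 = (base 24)b1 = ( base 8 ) 411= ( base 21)CD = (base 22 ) c1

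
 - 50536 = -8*6317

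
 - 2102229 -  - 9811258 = 7709029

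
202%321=202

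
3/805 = 3/805 = 0.00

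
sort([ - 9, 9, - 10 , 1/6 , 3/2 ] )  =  [ - 10, - 9,1/6, 3/2, 9] 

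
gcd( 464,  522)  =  58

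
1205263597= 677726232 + 527537365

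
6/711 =2/237 = 0.01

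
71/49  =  1 + 22/49=1.45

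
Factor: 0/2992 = 0^1 = 0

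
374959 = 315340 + 59619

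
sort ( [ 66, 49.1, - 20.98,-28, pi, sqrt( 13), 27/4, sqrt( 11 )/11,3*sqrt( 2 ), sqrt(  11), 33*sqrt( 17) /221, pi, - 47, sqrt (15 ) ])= [ -47, - 28,-20.98, sqrt( 11)/11,33*sqrt( 17)/221, pi, pi,sqrt( 11), sqrt (13), sqrt (15 ),3*sqrt( 2) , 27/4,  49.1, 66]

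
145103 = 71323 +73780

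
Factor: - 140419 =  - 140419^1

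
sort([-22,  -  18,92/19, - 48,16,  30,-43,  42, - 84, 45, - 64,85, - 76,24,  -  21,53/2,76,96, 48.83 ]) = [ - 84,- 76, - 64, - 48, - 43 , - 22,  -  21, - 18 , 92/19,16,  24,53/2,  30, 42, 45,48.83,76,85,  96 ]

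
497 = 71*7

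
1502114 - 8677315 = -7175201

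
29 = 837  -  808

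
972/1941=324/647 = 0.50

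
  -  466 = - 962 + 496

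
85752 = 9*9528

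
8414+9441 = 17855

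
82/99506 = 41/49753 = 0.00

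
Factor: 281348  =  2^2*37^1*1901^1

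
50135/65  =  10027/13 = 771.31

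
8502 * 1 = 8502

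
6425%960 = 665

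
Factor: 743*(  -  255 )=-3^1*5^1*17^1 *743^1 = -189465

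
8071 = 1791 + 6280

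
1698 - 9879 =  - 8181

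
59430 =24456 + 34974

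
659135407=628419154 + 30716253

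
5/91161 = 5/91161 = 0.00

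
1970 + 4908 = 6878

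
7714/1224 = 6 + 185/612 =6.30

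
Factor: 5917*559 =13^1 * 43^1 * 61^1*97^1 = 3307603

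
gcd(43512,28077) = 147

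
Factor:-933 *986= - 919938 = - 2^1 * 3^1 * 17^1*29^1*311^1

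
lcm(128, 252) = 8064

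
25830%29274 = 25830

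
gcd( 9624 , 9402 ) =6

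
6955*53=368615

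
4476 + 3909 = 8385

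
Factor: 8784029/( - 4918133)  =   - 11^( - 1)* 97^1*131^( - 1)*137^1*661^1*3413^( - 1 )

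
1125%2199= 1125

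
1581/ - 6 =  - 527/2 = - 263.50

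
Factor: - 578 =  - 2^1*17^2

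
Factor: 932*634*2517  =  1487265096 = 2^3*3^1 * 233^1*317^1*839^1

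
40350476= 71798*562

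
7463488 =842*8864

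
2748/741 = 916/247  =  3.71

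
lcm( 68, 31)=2108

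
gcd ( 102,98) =2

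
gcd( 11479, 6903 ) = 13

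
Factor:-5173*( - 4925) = 5^2*7^1*197^1 *739^1=25477025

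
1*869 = 869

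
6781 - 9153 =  - 2372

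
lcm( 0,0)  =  0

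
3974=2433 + 1541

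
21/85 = 21/85 = 0.25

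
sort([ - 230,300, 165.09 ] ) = [-230,165.09, 300 ]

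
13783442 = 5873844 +7909598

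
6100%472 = 436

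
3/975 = 1/325 = 0.00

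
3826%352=306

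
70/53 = 1 + 17/53 = 1.32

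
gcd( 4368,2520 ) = 168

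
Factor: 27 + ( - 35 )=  - 8 = - 2^3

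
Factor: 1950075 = 3^6 * 5^2 * 107^1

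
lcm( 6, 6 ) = 6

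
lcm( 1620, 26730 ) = 53460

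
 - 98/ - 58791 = 98/58791 = 0.00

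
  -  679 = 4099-4778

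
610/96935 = 122/19387 = 0.01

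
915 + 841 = 1756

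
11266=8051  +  3215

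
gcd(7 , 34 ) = 1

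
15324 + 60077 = 75401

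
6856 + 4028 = 10884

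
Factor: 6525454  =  2^1 * 13^1*250979^1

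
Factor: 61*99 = 6039 = 3^2*11^1*61^1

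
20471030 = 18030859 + 2440171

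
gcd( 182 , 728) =182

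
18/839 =18/839= 0.02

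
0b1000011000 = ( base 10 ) 536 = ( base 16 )218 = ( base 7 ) 1364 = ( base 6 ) 2252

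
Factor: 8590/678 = 4295/339=3^( - 1 ) * 5^1* 113^(  -  1)*859^1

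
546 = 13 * 42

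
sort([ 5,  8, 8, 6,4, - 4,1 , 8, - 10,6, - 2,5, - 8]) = [ - 10, - 8, - 4, - 2,1, 4,  5,5,6,6,8 , 8, 8]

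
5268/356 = 14+71/89= 14.80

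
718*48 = 34464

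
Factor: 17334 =2^1*3^4*107^1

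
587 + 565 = 1152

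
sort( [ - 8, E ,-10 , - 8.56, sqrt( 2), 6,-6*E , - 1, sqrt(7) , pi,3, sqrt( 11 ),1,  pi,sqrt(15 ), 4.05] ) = [ - 6 *E, - 10,-8.56, - 8, - 1, 1, sqrt( 2), sqrt( 7), E, 3, pi,pi, sqrt( 11 ),  sqrt( 15 ), 4.05,6 ]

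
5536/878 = 6+134/439   =  6.31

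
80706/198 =13451/33 =407.61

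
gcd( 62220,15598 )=2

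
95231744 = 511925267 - 416693523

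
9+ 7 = 16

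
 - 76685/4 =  - 19172 + 3/4 = - 19171.25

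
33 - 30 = 3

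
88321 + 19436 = 107757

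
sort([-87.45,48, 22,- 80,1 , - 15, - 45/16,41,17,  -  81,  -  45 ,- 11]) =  [ - 87.45, - 81, - 80,-45, - 15, - 11, - 45/16,1 , 17, 22,  41, 48] 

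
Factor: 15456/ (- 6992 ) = - 2^1 * 3^1  *7^1*19^( - 1 ) = - 42/19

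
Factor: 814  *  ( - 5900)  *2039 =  - 9792501400 = - 2^3 * 5^2*11^1*37^1 * 59^1 * 2039^1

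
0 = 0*303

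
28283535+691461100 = 719744635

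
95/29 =3 + 8/29 = 3.28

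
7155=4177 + 2978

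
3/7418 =3/7418 = 0.00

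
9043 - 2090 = 6953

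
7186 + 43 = 7229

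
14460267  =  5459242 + 9001025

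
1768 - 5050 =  - 3282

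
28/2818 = 14/1409 = 0.01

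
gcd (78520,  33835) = 5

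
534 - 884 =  - 350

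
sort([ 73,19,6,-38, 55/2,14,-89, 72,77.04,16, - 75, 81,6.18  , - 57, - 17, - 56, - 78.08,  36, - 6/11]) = [ - 89 , - 78.08, - 75, - 57,  -  56,-38,  -  17, - 6/11, 6 , 6.18, 14,16,  19,55/2, 36  ,  72,73,77.04, 81]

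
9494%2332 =166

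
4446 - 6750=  - 2304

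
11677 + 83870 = 95547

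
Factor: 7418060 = 2^2*5^1*  13^1*103^1*277^1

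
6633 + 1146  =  7779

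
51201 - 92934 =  - 41733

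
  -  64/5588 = -1 + 1381/1397=-0.01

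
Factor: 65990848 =2^6*7^2*11^1*1913^1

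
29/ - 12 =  - 3 + 7/12 = - 2.42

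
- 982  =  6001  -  6983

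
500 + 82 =582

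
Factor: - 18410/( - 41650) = 263/595 = 5^( -1 )* 7^(-1 )*17^( - 1)*263^1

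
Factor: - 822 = -2^1*3^1 * 137^1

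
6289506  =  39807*158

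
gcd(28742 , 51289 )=7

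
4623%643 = 122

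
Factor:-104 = -2^3*13^1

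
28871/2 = 14435 + 1/2 = 14435.50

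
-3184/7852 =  - 796/1963 = - 0.41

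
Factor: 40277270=2^1*5^1*11^2*33287^1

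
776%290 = 196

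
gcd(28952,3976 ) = 56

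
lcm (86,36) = 1548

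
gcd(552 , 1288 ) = 184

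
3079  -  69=3010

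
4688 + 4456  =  9144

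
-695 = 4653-5348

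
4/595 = 4/595 = 0.01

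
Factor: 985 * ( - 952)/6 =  - 2^2*3^( - 1 )*5^1 * 7^1 * 17^1*197^1 = - 468860/3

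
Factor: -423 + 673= 250= 2^1*5^3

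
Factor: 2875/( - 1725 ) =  - 5/3 = - 3^( - 1 )*5^1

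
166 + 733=899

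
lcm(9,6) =18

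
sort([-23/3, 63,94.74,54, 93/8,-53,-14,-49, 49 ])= [-53 ,-49,-14, -23/3,93/8,49, 54, 63,  94.74]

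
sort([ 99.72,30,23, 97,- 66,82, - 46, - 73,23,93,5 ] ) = [-73, - 66,-46,5, 23,23, 30,82,93 , 97,99.72] 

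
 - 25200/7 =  - 3600 = -3600.00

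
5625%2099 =1427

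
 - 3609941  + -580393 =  - 4190334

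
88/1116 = 22/279 = 0.08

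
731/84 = 731/84 = 8.70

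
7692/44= 1923/11 = 174.82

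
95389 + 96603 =191992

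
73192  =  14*5228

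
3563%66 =65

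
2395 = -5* ( - 479) 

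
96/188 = 24/47 = 0.51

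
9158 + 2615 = 11773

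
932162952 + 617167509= 1549330461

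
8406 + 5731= 14137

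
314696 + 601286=915982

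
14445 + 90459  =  104904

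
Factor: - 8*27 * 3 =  - 648 = - 2^3*3^4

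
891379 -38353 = 853026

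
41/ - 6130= - 41/6130 = - 0.01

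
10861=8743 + 2118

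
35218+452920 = 488138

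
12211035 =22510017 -10298982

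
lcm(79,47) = 3713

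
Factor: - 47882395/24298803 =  - 3^(-2 )*5^1 * 11^1*870589^1*2699867^(  -  1)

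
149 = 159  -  10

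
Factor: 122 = 2^1*61^1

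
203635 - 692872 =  - 489237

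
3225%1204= 817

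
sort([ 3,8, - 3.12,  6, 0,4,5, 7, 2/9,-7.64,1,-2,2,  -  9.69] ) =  [  -  9.69, -7.64,-3.12,-2,0,2/9 , 1,2,3,4,5,6,  7, 8]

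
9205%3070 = 3065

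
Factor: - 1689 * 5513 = - 9311457  =  -3^1*37^1*149^1*563^1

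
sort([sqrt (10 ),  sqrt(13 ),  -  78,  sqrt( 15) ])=[ - 78 , sqrt( 10 ), sqrt(13),sqrt(15) ]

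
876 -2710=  - 1834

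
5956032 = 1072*5556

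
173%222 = 173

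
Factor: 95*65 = 5^2*13^1*19^1 =6175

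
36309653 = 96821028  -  60511375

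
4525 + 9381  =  13906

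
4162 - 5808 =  - 1646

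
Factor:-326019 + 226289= -99730 = - 2^1*5^1*9973^1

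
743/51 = 743/51 =14.57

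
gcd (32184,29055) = 447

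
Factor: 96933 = 3^1 *79^1 * 409^1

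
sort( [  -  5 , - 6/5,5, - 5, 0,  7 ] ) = [ - 5, - 5, -6/5,0,5, 7] 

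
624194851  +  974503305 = 1598698156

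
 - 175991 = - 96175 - 79816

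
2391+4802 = 7193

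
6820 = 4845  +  1975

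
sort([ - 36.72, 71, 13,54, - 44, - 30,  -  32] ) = [-44,  -  36.72,-32, - 30, 13, 54,71 ]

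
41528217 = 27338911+14189306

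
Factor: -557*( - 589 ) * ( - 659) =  - 216200107 = -  19^1*31^1*557^1*659^1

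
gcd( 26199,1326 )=3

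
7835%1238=407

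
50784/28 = 12696/7 = 1813.71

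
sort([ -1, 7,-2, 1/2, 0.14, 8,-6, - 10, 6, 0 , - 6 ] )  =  [- 10,-6, - 6, - 2, - 1, 0,  0.14, 1/2, 6 , 7,8 ] 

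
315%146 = 23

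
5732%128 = 100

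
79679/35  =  2276+19/35 = 2276.54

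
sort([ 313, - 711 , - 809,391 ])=[ - 809, - 711,  313,391] 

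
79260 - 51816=27444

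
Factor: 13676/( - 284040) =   -  13/270 =- 2^ ( - 1)*3^( - 3 )*5^( - 1 )*13^1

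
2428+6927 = 9355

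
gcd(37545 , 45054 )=7509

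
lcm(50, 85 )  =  850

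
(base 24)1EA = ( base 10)922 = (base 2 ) 1110011010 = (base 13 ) 55c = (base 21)21j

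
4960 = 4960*1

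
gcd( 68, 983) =1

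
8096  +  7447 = 15543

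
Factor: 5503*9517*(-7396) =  - 387343689196 = -2^2*31^1*43^2*307^1*5503^1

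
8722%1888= 1170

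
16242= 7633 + 8609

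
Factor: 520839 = 3^2 * 11^1*5261^1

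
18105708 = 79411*228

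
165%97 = 68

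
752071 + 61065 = 813136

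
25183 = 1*25183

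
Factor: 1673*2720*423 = 2^5*3^2*5^1*7^1*17^1*47^1*239^1=1924886880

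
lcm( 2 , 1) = 2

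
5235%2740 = 2495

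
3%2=1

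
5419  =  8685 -3266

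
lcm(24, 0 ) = 0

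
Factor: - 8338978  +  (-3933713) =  - 12272691 = - 3^1*17^1*240641^1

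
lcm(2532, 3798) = 7596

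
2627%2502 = 125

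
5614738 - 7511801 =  - 1897063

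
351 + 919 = 1270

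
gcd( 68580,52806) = 6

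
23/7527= 23/7527 = 0.00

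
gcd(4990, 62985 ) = 5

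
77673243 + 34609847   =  112283090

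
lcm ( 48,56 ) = 336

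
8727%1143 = 726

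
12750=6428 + 6322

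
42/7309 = 42/7309 = 0.01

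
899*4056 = 3646344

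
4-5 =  - 1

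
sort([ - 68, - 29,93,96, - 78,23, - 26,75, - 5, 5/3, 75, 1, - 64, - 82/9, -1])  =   [  -  78, - 68, - 64, - 29, - 26, - 82/9, - 5 , - 1, 1,5/3,23, 75, 75,  93, 96]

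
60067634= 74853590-14785956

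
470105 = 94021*5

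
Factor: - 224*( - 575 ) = 2^5*5^2*7^1*23^1 = 128800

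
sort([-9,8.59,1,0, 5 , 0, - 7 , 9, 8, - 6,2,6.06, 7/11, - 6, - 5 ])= [ - 9, - 7 , - 6,-6, - 5,0,  0,7/11,1,2 , 5,6.06,8,8.59,9] 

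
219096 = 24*9129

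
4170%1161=687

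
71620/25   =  14324/5  =  2864.80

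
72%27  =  18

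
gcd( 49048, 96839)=1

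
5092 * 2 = 10184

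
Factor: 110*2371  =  2^1*5^1*11^1 * 2371^1 = 260810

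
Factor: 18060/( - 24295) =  - 84/113 = -2^2  *  3^1*7^1 * 113^(  -  1)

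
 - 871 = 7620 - 8491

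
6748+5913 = 12661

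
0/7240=0 = 0.00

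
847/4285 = 847/4285 = 0.20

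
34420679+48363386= 82784065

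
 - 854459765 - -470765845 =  -383693920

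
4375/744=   4375/744 = 5.88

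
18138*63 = 1142694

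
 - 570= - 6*95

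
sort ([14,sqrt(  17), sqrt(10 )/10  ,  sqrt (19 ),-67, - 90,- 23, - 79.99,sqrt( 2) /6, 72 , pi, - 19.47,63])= [ - 90, - 79.99, - 67, - 23, - 19.47 , sqrt(2)/6,sqrt (10)/10,pi,sqrt ( 17),sqrt( 19 ),14,63, 72 ] 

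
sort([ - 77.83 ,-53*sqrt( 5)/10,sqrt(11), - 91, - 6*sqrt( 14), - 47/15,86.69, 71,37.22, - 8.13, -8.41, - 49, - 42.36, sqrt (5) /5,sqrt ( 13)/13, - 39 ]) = [ - 91, - 77.83, - 49, - 42.36,-39, -6*sqrt (14 ),  -  53*sqrt( 5)/10 ,-8.41,  -  8.13, - 47/15,sqrt (13)/13, sqrt( 5)/5,sqrt(11 ),37.22,71, 86.69 ]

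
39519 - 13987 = 25532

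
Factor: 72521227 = 5297^1*13691^1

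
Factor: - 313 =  - 313^1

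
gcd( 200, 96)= 8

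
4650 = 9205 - 4555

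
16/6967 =16/6967 = 0.00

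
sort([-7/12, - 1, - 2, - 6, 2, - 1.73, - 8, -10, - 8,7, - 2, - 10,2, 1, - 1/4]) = [ - 10 , - 10, - 8, - 8 ,- 6, - 2, - 2, - 1.73, -1,- 7/12, - 1/4,1, 2, 2,7]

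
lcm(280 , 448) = 2240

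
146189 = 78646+67543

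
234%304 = 234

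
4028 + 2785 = 6813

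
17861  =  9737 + 8124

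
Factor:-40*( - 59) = 2^3* 5^1*59^1 =2360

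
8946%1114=34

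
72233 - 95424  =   - 23191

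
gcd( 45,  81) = 9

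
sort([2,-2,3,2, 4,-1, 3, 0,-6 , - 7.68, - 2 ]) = [-7.68, - 6,-2, - 2, - 1,0,2,2, 3 , 3,  4]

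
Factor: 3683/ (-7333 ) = - 29^1*127^1*7333^( - 1)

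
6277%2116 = 2045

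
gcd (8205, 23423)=1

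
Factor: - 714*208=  - 148512 = -  2^5*3^1 * 7^1*13^1*17^1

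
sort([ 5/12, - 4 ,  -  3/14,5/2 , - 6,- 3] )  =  [ - 6 , - 4 , - 3, - 3/14, 5/12, 5/2] 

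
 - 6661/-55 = 6661/55 = 121.11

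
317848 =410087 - 92239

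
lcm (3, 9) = 9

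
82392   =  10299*8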